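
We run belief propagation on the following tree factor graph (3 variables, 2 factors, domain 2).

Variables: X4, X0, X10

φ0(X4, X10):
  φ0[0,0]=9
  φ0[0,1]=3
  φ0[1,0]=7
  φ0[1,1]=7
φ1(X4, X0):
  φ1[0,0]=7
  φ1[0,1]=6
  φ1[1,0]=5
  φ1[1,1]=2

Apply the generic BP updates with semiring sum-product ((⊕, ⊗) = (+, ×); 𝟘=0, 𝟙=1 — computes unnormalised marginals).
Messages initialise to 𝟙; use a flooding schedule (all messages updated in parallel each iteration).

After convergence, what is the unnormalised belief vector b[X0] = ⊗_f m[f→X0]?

b[X0] = [154, 100]

init: all messages = 𝟙 over 2 values
r1 m[φ0→X4] = [12, 14]
r1 m[φ0→X10] = [16, 10]
r1 m[φ1→X4] = [13, 7]
r1 m[φ1→X0] = [12, 8]
r1 m[X4→φ0] = [1, 1]
r1 m[X4→φ1] = [1, 1]
r1 m[X0→φ1] = [1, 1]
r1 m[X10→φ0] = [1, 1]
r2 m[φ0→X4] = [12, 14]
r2 m[φ0→X10] = [16, 10]
r2 m[φ1→X4] = [13, 7]
r2 m[φ1→X0] = [12, 8]
r2 m[X4→φ0] = [13, 7]
r2 m[X4→φ1] = [12, 14]
r2 m[X0→φ1] = [1, 1]
r2 m[X10→φ0] = [1, 1]
r3 m[φ0→X4] = [12, 14]
r3 m[φ0→X10] = [166, 88]
r3 m[φ1→X4] = [13, 7]
r3 m[φ1→X0] = [154, 100]
r3 m[X4→φ0] = [13, 7]
r3 m[X4→φ1] = [12, 14]
r3 m[X0→φ1] = [1, 1]
r3 m[X10→φ0] = [1, 1]
r4 m[φ0→X4] = [12, 14]
r4 m[φ0→X10] = [166, 88]
r4 m[φ1→X4] = [13, 7]
r4 m[φ1→X0] = [154, 100]
r4 m[X4→φ0] = [13, 7]
r4 m[X4→φ1] = [12, 14]
r4 m[X0→φ1] = [1, 1]
r4 m[X10→φ0] = [1, 1]
fixed point reached at round 4
b[X0] = ⊗ incoming = [154, 100]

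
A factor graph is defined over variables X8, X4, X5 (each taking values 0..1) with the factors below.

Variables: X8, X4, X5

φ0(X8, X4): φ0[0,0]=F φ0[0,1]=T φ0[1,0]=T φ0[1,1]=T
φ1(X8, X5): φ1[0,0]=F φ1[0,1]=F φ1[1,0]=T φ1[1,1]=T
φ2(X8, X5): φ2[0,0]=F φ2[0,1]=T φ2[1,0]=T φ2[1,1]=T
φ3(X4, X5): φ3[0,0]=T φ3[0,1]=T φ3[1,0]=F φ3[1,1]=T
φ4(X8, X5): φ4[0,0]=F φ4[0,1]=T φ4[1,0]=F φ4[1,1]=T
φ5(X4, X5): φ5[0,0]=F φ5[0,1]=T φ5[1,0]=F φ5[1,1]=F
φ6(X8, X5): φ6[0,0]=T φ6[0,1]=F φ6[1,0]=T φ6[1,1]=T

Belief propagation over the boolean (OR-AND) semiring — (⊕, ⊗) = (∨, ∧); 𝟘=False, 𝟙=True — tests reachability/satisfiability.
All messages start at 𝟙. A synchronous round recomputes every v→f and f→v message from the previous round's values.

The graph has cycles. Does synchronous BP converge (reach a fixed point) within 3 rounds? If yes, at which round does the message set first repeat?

init: all messages = 𝟙 over 2 values
r1 m[φ0→X8] = [T, T]
r1 m[φ0→X4] = [T, T]
r1 m[φ1→X8] = [F, T]
r1 m[φ1→X5] = [T, T]
r1 m[φ2→X8] = [T, T]
r1 m[φ2→X5] = [T, T]
r1 m[φ3→X4] = [T, T]
r1 m[φ3→X5] = [T, T]
r1 m[φ4→X8] = [T, T]
r1 m[φ4→X5] = [F, T]
r1 m[φ5→X4] = [T, F]
r1 m[φ5→X5] = [F, T]
r1 m[φ6→X8] = [T, T]
r1 m[φ6→X5] = [T, T]
r1 m[X8→φ0] = [T, T]
r1 m[X8→φ1] = [T, T]
r1 m[X8→φ2] = [T, T]
r1 m[X8→φ4] = [T, T]
r1 m[X8→φ6] = [T, T]
r1 m[X4→φ0] = [T, T]
r1 m[X4→φ3] = [T, T]
r1 m[X4→φ5] = [T, T]
r1 m[X5→φ1] = [T, T]
r1 m[X5→φ2] = [T, T]
r1 m[X5→φ3] = [T, T]
r1 m[X5→φ4] = [T, T]
r1 m[X5→φ5] = [T, T]
r1 m[X5→φ6] = [T, T]
r2 m[φ0→X8] = [T, T]
r2 m[φ0→X4] = [T, T]
r2 m[φ1→X8] = [F, T]
r2 m[φ1→X5] = [T, T]
r2 m[φ2→X8] = [T, T]
r2 m[φ2→X5] = [T, T]
r2 m[φ3→X4] = [T, T]
r2 m[φ3→X5] = [T, T]
r2 m[φ4→X8] = [T, T]
r2 m[φ4→X5] = [F, T]
r2 m[φ5→X4] = [T, F]
r2 m[φ5→X5] = [F, T]
r2 m[φ6→X8] = [T, T]
r2 m[φ6→X5] = [T, T]
r2 m[X8→φ0] = [F, T]
r2 m[X8→φ1] = [T, T]
r2 m[X8→φ2] = [F, T]
r2 m[X8→φ4] = [F, T]
r2 m[X8→φ6] = [F, T]
r2 m[X4→φ0] = [T, F]
r2 m[X4→φ3] = [T, F]
r2 m[X4→φ5] = [T, T]
r2 m[X5→φ1] = [F, T]
r2 m[X5→φ2] = [F, T]
r2 m[X5→φ3] = [F, T]
r2 m[X5→φ4] = [F, T]
r2 m[X5→φ5] = [F, T]
r2 m[X5→φ6] = [F, T]
r3 m[φ0→X8] = [F, T]
r3 m[φ0→X4] = [T, T]
r3 m[φ1→X8] = [F, T]
r3 m[φ1→X5] = [T, T]
r3 m[φ2→X8] = [T, T]
r3 m[φ2→X5] = [T, T]
r3 m[φ3→X4] = [T, T]
r3 m[φ3→X5] = [T, T]
r3 m[φ4→X8] = [T, T]
r3 m[φ4→X5] = [F, T]
r3 m[φ5→X4] = [T, F]
r3 m[φ5→X5] = [F, T]
r3 m[φ6→X8] = [F, T]
r3 m[φ6→X5] = [T, T]
r3 m[X8→φ0] = [F, T]
r3 m[X8→φ1] = [T, T]
r3 m[X8→φ2] = [F, T]
r3 m[X8→φ4] = [F, T]
r3 m[X8→φ6] = [F, T]
r3 m[X4→φ0] = [T, F]
r3 m[X4→φ3] = [T, F]
r3 m[X4→φ5] = [T, T]
r3 m[X5→φ1] = [F, T]
r3 m[X5→φ2] = [F, T]
r3 m[X5→φ3] = [F, T]
r3 m[X5→φ4] = [F, T]
r3 m[X5→φ5] = [F, T]
r3 m[X5→φ6] = [F, T]
no fixed point within 3 rounds

NOT CONVERGED within 3 rounds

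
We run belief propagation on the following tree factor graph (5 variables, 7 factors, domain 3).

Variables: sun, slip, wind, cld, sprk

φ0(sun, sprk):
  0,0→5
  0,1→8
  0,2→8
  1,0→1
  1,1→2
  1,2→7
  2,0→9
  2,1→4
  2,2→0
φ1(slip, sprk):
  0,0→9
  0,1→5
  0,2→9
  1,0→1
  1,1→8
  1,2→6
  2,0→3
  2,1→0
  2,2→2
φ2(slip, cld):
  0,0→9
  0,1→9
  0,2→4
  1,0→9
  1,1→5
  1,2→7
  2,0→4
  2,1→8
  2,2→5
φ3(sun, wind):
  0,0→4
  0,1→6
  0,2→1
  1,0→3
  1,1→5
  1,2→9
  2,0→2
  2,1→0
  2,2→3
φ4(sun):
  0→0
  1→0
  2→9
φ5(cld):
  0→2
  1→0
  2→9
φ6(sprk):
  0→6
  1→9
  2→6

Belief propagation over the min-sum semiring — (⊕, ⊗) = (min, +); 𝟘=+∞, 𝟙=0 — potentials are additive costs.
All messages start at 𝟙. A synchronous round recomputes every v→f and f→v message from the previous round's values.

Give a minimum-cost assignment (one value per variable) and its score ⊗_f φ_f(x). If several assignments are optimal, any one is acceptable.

assignment: (sun=1, slip=1, wind=0, cld=1, sprk=0); score = 16

init: all messages = 𝟙 over 3 values
r1 m[φ0→sun] = [5, 1, 0]
r1 m[φ0→sprk] = [1, 2, 0]
r1 m[φ1→slip] = [5, 1, 0]
r1 m[φ1→sprk] = [1, 0, 2]
r1 m[φ2→slip] = [4, 5, 4]
r1 m[φ2→cld] = [4, 5, 4]
r1 m[φ3→sun] = [1, 3, 0]
r1 m[φ3→wind] = [2, 0, 1]
r1 m[φ4→sun] = [0, 0, 9]
r1 m[φ5→cld] = [2, 0, 9]
r1 m[φ6→sprk] = [6, 9, 6]
r1 m[sun→φ0] = [0, 0, 0]
r1 m[sun→φ3] = [0, 0, 0]
r1 m[sun→φ4] = [0, 0, 0]
r1 m[slip→φ1] = [0, 0, 0]
r1 m[slip→φ2] = [0, 0, 0]
r1 m[wind→φ3] = [0, 0, 0]
r1 m[cld→φ2] = [0, 0, 0]
r1 m[cld→φ5] = [0, 0, 0]
r1 m[sprk→φ0] = [0, 0, 0]
r1 m[sprk→φ1] = [0, 0, 0]
r1 m[sprk→φ6] = [0, 0, 0]
r2 m[φ0→sun] = [5, 1, 0]
r2 m[φ0→sprk] = [1, 2, 0]
r2 m[φ1→slip] = [5, 1, 0]
r2 m[φ1→sprk] = [1, 0, 2]
r2 m[φ2→slip] = [4, 5, 4]
r2 m[φ2→cld] = [4, 5, 4]
r2 m[φ3→sun] = [1, 3, 0]
r2 m[φ3→wind] = [2, 0, 1]
r2 m[φ4→sun] = [0, 0, 9]
r2 m[φ5→cld] = [2, 0, 9]
r2 m[φ6→sprk] = [6, 9, 6]
r2 m[sun→φ0] = [1, 3, 9]
r2 m[sun→φ3] = [5, 1, 9]
r2 m[sun→φ4] = [6, 4, 0]
r2 m[slip→φ1] = [4, 5, 4]
r2 m[slip→φ2] = [5, 1, 0]
r2 m[wind→φ3] = [0, 0, 0]
r2 m[cld→φ2] = [2, 0, 9]
r2 m[cld→φ5] = [4, 5, 4]
r2 m[sprk→φ0] = [7, 9, 8]
r2 m[sprk→φ1] = [7, 11, 6]
r2 m[sprk→φ6] = [2, 2, 2]
r3 m[φ0→sun] = [12, 8, 8]
r3 m[φ0→sprk] = [4, 5, 9]
r3 m[φ1→slip] = [15, 8, 8]
r3 m[φ1→sprk] = [6, 4, 6]
r3 m[φ2→slip] = [9, 5, 6]
r3 m[φ2→cld] = [4, 6, 5]
r3 m[φ3→sun] = [1, 3, 0]
r3 m[φ3→wind] = [4, 6, 6]
r3 m[φ4→sun] = [0, 0, 9]
r3 m[φ5→cld] = [2, 0, 9]
r3 m[φ6→sprk] = [6, 9, 6]
r3 m[sun→φ0] = [1, 3, 9]
r3 m[sun→φ3] = [5, 1, 9]
r3 m[sun→φ4] = [6, 4, 0]
r3 m[slip→φ1] = [4, 5, 4]
r3 m[slip→φ2] = [5, 1, 0]
r3 m[wind→φ3] = [0, 0, 0]
r3 m[cld→φ2] = [2, 0, 9]
r3 m[cld→φ5] = [4, 5, 4]
r3 m[sprk→φ0] = [7, 9, 8]
r3 m[sprk→φ1] = [7, 11, 6]
r3 m[sprk→φ6] = [2, 2, 2]
r4 m[φ0→sun] = [12, 8, 8]
r4 m[φ0→sprk] = [4, 5, 9]
r4 m[φ1→slip] = [15, 8, 8]
r4 m[φ1→sprk] = [6, 4, 6]
r4 m[φ2→slip] = [9, 5, 6]
r4 m[φ2→cld] = [4, 6, 5]
r4 m[φ3→sun] = [1, 3, 0]
r4 m[φ3→wind] = [4, 6, 6]
r4 m[φ4→sun] = [0, 0, 9]
r4 m[φ5→cld] = [2, 0, 9]
r4 m[φ6→sprk] = [6, 9, 6]
r4 m[sun→φ0] = [1, 3, 9]
r4 m[sun→φ3] = [12, 8, 17]
r4 m[sun→φ4] = [13, 11, 8]
r4 m[slip→φ1] = [9, 5, 6]
r4 m[slip→φ2] = [15, 8, 8]
r4 m[wind→φ3] = [0, 0, 0]
r4 m[cld→φ2] = [2, 0, 9]
r4 m[cld→φ5] = [4, 6, 5]
r4 m[sprk→φ0] = [12, 13, 12]
r4 m[sprk→φ1] = [10, 14, 15]
r4 m[sprk→φ6] = [10, 9, 15]
r5 m[φ0→sun] = [17, 13, 12]
r5 m[φ0→sprk] = [4, 5, 9]
r5 m[φ1→slip] = [19, 11, 13]
r5 m[φ1→sprk] = [6, 6, 8]
r5 m[φ2→slip] = [9, 5, 6]
r5 m[φ2→cld] = [12, 13, 13]
r5 m[φ3→sun] = [1, 3, 0]
r5 m[φ3→wind] = [11, 13, 13]
r5 m[φ4→sun] = [0, 0, 9]
r5 m[φ5→cld] = [2, 0, 9]
r5 m[φ6→sprk] = [6, 9, 6]
r5 m[sun→φ0] = [1, 3, 9]
r5 m[sun→φ3] = [12, 8, 17]
r5 m[sun→φ4] = [13, 11, 8]
r5 m[slip→φ1] = [9, 5, 6]
r5 m[slip→φ2] = [15, 8, 8]
r5 m[wind→φ3] = [0, 0, 0]
r5 m[cld→φ2] = [2, 0, 9]
r5 m[cld→φ5] = [4, 6, 5]
r5 m[sprk→φ0] = [12, 13, 12]
r5 m[sprk→φ1] = [10, 14, 15]
r5 m[sprk→φ6] = [10, 9, 15]
r6 m[φ0→sun] = [17, 13, 12]
r6 m[φ0→sprk] = [4, 5, 9]
r6 m[φ1→slip] = [19, 11, 13]
r6 m[φ1→sprk] = [6, 6, 8]
r6 m[φ2→slip] = [9, 5, 6]
r6 m[φ2→cld] = [12, 13, 13]
r6 m[φ3→sun] = [1, 3, 0]
r6 m[φ3→wind] = [11, 13, 13]
r6 m[φ4→sun] = [0, 0, 9]
r6 m[φ5→cld] = [2, 0, 9]
r6 m[φ6→sprk] = [6, 9, 6]
r6 m[sun→φ0] = [1, 3, 9]
r6 m[sun→φ3] = [17, 13, 21]
r6 m[sun→φ4] = [18, 16, 12]
r6 m[slip→φ1] = [9, 5, 6]
r6 m[slip→φ2] = [19, 11, 13]
r6 m[wind→φ3] = [0, 0, 0]
r6 m[cld→φ2] = [2, 0, 9]
r6 m[cld→φ5] = [12, 13, 13]
r6 m[sprk→φ0] = [12, 15, 14]
r6 m[sprk→φ1] = [10, 14, 15]
r6 m[sprk→φ6] = [10, 11, 17]
r7 m[φ0→sun] = [17, 13, 14]
r7 m[φ0→sprk] = [4, 5, 9]
r7 m[φ1→slip] = [19, 11, 13]
r7 m[φ1→sprk] = [6, 6, 8]
r7 m[φ2→slip] = [9, 5, 6]
r7 m[φ2→cld] = [17, 16, 18]
r7 m[φ3→sun] = [1, 3, 0]
r7 m[φ3→wind] = [16, 18, 18]
r7 m[φ4→sun] = [0, 0, 9]
r7 m[φ5→cld] = [2, 0, 9]
r7 m[φ6→sprk] = [6, 9, 6]
r7 m[sun→φ0] = [1, 3, 9]
r7 m[sun→φ3] = [17, 13, 21]
r7 m[sun→φ4] = [18, 16, 12]
r7 m[slip→φ1] = [9, 5, 6]
r7 m[slip→φ2] = [19, 11, 13]
r7 m[wind→φ3] = [0, 0, 0]
r7 m[cld→φ2] = [2, 0, 9]
r7 m[cld→φ5] = [12, 13, 13]
r7 m[sprk→φ0] = [12, 15, 14]
r7 m[sprk→φ1] = [10, 14, 15]
r7 m[sprk→φ6] = [10, 11, 17]
r8 m[φ0→sun] = [17, 13, 14]
r8 m[φ0→sprk] = [4, 5, 9]
r8 m[φ1→slip] = [19, 11, 13]
r8 m[φ1→sprk] = [6, 6, 8]
r8 m[φ2→slip] = [9, 5, 6]
r8 m[φ2→cld] = [17, 16, 18]
r8 m[φ3→sun] = [1, 3, 0]
r8 m[φ3→wind] = [16, 18, 18]
r8 m[φ4→sun] = [0, 0, 9]
r8 m[φ5→cld] = [2, 0, 9]
r8 m[φ6→sprk] = [6, 9, 6]
r8 m[sun→φ0] = [1, 3, 9]
r8 m[sun→φ3] = [17, 13, 23]
r8 m[sun→φ4] = [18, 16, 14]
r8 m[slip→φ1] = [9, 5, 6]
r8 m[slip→φ2] = [19, 11, 13]
r8 m[wind→φ3] = [0, 0, 0]
r8 m[cld→φ2] = [2, 0, 9]
r8 m[cld→φ5] = [17, 16, 18]
r8 m[sprk→φ0] = [12, 15, 14]
r8 m[sprk→φ1] = [10, 14, 15]
r8 m[sprk→φ6] = [10, 11, 17]
r9 m[φ0→sun] = [17, 13, 14]
r9 m[φ0→sprk] = [4, 5, 9]
r9 m[φ1→slip] = [19, 11, 13]
r9 m[φ1→sprk] = [6, 6, 8]
r9 m[φ2→slip] = [9, 5, 6]
r9 m[φ2→cld] = [17, 16, 18]
r9 m[φ3→sun] = [1, 3, 0]
r9 m[φ3→wind] = [16, 18, 18]
r9 m[φ4→sun] = [0, 0, 9]
r9 m[φ5→cld] = [2, 0, 9]
r9 m[φ6→sprk] = [6, 9, 6]
r9 m[sun→φ0] = [1, 3, 9]
r9 m[sun→φ3] = [17, 13, 23]
r9 m[sun→φ4] = [18, 16, 14]
r9 m[slip→φ1] = [9, 5, 6]
r9 m[slip→φ2] = [19, 11, 13]
r9 m[wind→φ3] = [0, 0, 0]
r9 m[cld→φ2] = [2, 0, 9]
r9 m[cld→φ5] = [17, 16, 18]
r9 m[sprk→φ0] = [12, 15, 14]
r9 m[sprk→φ1] = [10, 14, 15]
r9 m[sprk→φ6] = [10, 11, 17]
fixed point reached at round 9
traceback from sun: (sun=1, slip=1, wind=0, cld=1, sprk=0), score=16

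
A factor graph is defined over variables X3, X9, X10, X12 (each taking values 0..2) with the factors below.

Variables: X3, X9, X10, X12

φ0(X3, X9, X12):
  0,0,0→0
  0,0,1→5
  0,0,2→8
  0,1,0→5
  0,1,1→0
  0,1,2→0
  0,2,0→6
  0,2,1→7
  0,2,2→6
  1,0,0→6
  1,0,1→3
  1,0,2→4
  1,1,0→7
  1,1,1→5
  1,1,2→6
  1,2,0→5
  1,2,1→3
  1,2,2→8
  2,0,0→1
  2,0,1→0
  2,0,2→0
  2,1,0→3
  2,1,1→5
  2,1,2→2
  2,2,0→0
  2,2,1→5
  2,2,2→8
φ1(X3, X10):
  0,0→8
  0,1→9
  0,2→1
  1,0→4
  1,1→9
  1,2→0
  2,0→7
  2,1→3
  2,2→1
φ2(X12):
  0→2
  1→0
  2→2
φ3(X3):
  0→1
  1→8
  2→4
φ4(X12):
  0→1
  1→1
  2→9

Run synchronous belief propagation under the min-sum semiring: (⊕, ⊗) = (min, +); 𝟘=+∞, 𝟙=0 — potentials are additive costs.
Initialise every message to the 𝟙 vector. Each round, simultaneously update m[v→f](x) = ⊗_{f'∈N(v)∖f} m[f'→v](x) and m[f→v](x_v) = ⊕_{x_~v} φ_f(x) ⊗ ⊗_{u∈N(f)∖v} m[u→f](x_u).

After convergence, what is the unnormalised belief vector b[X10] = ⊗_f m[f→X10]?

init: all messages = 𝟙 over 3 values
r1 m[φ0→X3] = [0, 3, 0]
r1 m[φ0→X9] = [0, 0, 0]
r1 m[φ0→X12] = [0, 0, 0]
r1 m[φ1→X3] = [1, 0, 1]
r1 m[φ1→X10] = [4, 3, 0]
r1 m[φ2→X12] = [2, 0, 2]
r1 m[φ3→X3] = [1, 8, 4]
r1 m[φ4→X12] = [1, 1, 9]
r1 m[X3→φ0] = [0, 0, 0]
r1 m[X3→φ1] = [0, 0, 0]
r1 m[X3→φ3] = [0, 0, 0]
r1 m[X9→φ0] = [0, 0, 0]
r1 m[X10→φ1] = [0, 0, 0]
r1 m[X12→φ0] = [0, 0, 0]
r1 m[X12→φ2] = [0, 0, 0]
r1 m[X12→φ4] = [0, 0, 0]
r2 m[φ0→X3] = [0, 3, 0]
r2 m[φ0→X9] = [0, 0, 0]
r2 m[φ0→X12] = [0, 0, 0]
r2 m[φ1→X3] = [1, 0, 1]
r2 m[φ1→X10] = [4, 3, 0]
r2 m[φ2→X12] = [2, 0, 2]
r2 m[φ3→X3] = [1, 8, 4]
r2 m[φ4→X12] = [1, 1, 9]
r2 m[X3→φ0] = [2, 8, 5]
r2 m[X3→φ1] = [1, 11, 4]
r2 m[X3→φ3] = [1, 3, 1]
r2 m[X9→φ0] = [0, 0, 0]
r2 m[X10→φ1] = [0, 0, 0]
r2 m[X12→φ0] = [3, 1, 11]
r2 m[X12→φ2] = [1, 1, 9]
r2 m[X12→φ4] = [2, 0, 2]
r3 m[φ0→X3] = [1, 4, 1]
r3 m[φ0→X9] = [5, 3, 8]
r3 m[φ0→X12] = [2, 2, 2]
r3 m[φ1→X3] = [1, 0, 1]
r3 m[φ1→X10] = [9, 7, 2]
r3 m[φ2→X12] = [2, 0, 2]
r3 m[φ3→X3] = [1, 8, 4]
r3 m[φ4→X12] = [1, 1, 9]
r3 m[X3→φ0] = [2, 8, 5]
r3 m[X3→φ1] = [1, 11, 4]
r3 m[X3→φ3] = [1, 3, 1]
r3 m[X9→φ0] = [0, 0, 0]
r3 m[X10→φ1] = [0, 0, 0]
r3 m[X12→φ0] = [3, 1, 11]
r3 m[X12→φ2] = [1, 1, 9]
r3 m[X12→φ4] = [2, 0, 2]
r4 m[φ0→X3] = [1, 4, 1]
r4 m[φ0→X9] = [5, 3, 8]
r4 m[φ0→X12] = [2, 2, 2]
r4 m[φ1→X3] = [1, 0, 1]
r4 m[φ1→X10] = [9, 7, 2]
r4 m[φ2→X12] = [2, 0, 2]
r4 m[φ3→X3] = [1, 8, 4]
r4 m[φ4→X12] = [1, 1, 9]
r4 m[X3→φ0] = [2, 8, 5]
r4 m[X3→φ1] = [2, 12, 5]
r4 m[X3→φ3] = [2, 4, 2]
r4 m[X9→φ0] = [0, 0, 0]
r4 m[X10→φ1] = [0, 0, 0]
r4 m[X12→φ0] = [3, 1, 11]
r4 m[X12→φ2] = [3, 3, 11]
r4 m[X12→φ4] = [4, 2, 4]
r5 m[φ0→X3] = [1, 4, 1]
r5 m[φ0→X9] = [5, 3, 8]
r5 m[φ0→X12] = [2, 2, 2]
r5 m[φ1→X3] = [1, 0, 1]
r5 m[φ1→X10] = [10, 8, 3]
r5 m[φ2→X12] = [2, 0, 2]
r5 m[φ3→X3] = [1, 8, 4]
r5 m[φ4→X12] = [1, 1, 9]
r5 m[X3→φ0] = [2, 8, 5]
r5 m[X3→φ1] = [2, 12, 5]
r5 m[X3→φ3] = [2, 4, 2]
r5 m[X9→φ0] = [0, 0, 0]
r5 m[X10→φ1] = [0, 0, 0]
r5 m[X12→φ0] = [3, 1, 11]
r5 m[X12→φ2] = [3, 3, 11]
r5 m[X12→φ4] = [4, 2, 4]
r6 m[φ0→X3] = [1, 4, 1]
r6 m[φ0→X9] = [5, 3, 8]
r6 m[φ0→X12] = [2, 2, 2]
r6 m[φ1→X3] = [1, 0, 1]
r6 m[φ1→X10] = [10, 8, 3]
r6 m[φ2→X12] = [2, 0, 2]
r6 m[φ3→X3] = [1, 8, 4]
r6 m[φ4→X12] = [1, 1, 9]
r6 m[X3→φ0] = [2, 8, 5]
r6 m[X3→φ1] = [2, 12, 5]
r6 m[X3→φ3] = [2, 4, 2]
r6 m[X9→φ0] = [0, 0, 0]
r6 m[X10→φ1] = [0, 0, 0]
r6 m[X12→φ0] = [3, 1, 11]
r6 m[X12→φ2] = [3, 3, 11]
r6 m[X12→φ4] = [4, 2, 4]
fixed point reached at round 6
b[X10] = ⊗ incoming = [10, 8, 3]

b[X10] = [10, 8, 3]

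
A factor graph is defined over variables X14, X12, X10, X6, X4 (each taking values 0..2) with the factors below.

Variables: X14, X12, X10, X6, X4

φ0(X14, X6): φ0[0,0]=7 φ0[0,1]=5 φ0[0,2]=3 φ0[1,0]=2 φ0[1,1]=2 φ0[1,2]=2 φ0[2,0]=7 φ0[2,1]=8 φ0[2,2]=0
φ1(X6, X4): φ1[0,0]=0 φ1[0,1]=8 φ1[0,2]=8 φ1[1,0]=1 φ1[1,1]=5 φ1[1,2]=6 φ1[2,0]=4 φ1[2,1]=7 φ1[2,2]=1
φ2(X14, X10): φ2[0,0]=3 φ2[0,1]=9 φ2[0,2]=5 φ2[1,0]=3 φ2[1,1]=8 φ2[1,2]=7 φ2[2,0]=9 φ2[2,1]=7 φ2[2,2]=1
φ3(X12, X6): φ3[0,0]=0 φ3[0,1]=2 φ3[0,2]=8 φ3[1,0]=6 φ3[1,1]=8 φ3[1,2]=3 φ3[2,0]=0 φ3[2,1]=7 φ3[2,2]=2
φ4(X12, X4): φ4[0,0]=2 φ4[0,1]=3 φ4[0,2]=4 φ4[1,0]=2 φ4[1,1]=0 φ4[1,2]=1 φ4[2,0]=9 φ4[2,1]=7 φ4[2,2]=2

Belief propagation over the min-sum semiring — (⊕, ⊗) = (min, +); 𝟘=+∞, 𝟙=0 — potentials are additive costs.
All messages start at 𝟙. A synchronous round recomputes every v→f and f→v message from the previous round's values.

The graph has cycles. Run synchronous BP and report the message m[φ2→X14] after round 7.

message @ round 7 = [3, 3, 1]

init: all messages = 𝟙 over 3 values
r1 m[φ0→X14] = [3, 2, 0]
r1 m[φ0→X6] = [2, 2, 0]
r1 m[φ1→X6] = [0, 1, 1]
r1 m[φ1→X4] = [0, 5, 1]
r1 m[φ2→X14] = [3, 3, 1]
r1 m[φ2→X10] = [3, 7, 1]
r1 m[φ3→X12] = [0, 3, 0]
r1 m[φ3→X6] = [0, 2, 2]
r1 m[φ4→X12] = [2, 0, 2]
r1 m[φ4→X4] = [2, 0, 1]
r1 m[X14→φ0] = [0, 0, 0]
r1 m[X14→φ2] = [0, 0, 0]
r1 m[X12→φ3] = [0, 0, 0]
r1 m[X12→φ4] = [0, 0, 0]
r1 m[X10→φ2] = [0, 0, 0]
r1 m[X6→φ0] = [0, 0, 0]
r1 m[X6→φ1] = [0, 0, 0]
r1 m[X6→φ3] = [0, 0, 0]
r1 m[X4→φ1] = [0, 0, 0]
r1 m[X4→φ4] = [0, 0, 0]
r2 m[φ0→X14] = [3, 2, 0]
r2 m[φ0→X6] = [2, 2, 0]
r2 m[φ1→X6] = [0, 1, 1]
r2 m[φ1→X4] = [0, 5, 1]
r2 m[φ2→X14] = [3, 3, 1]
r2 m[φ2→X10] = [3, 7, 1]
r2 m[φ3→X12] = [0, 3, 0]
r2 m[φ3→X6] = [0, 2, 2]
r2 m[φ4→X12] = [2, 0, 2]
r2 m[φ4→X4] = [2, 0, 1]
r2 m[X14→φ0] = [3, 3, 1]
r2 m[X14→φ2] = [3, 2, 0]
r2 m[X12→φ3] = [2, 0, 2]
r2 m[X12→φ4] = [0, 3, 0]
r2 m[X10→φ2] = [0, 0, 0]
r2 m[X6→φ0] = [0, 3, 3]
r2 m[X6→φ1] = [2, 4, 2]
r2 m[X6→φ3] = [2, 3, 1]
r2 m[X4→φ1] = [2, 0, 1]
r2 m[X4→φ4] = [0, 5, 1]
r3 m[φ0→X14] = [6, 2, 3]
r3 m[φ0→X6] = [5, 5, 1]
r3 m[φ1→X6] = [2, 3, 2]
r3 m[φ1→X4] = [2, 9, 3]
r3 m[φ2→X14] = [3, 3, 1]
r3 m[φ2→X10] = [5, 7, 1]
r3 m[φ3→X12] = [2, 4, 2]
r3 m[φ3→X6] = [2, 4, 3]
r3 m[φ4→X12] = [2, 2, 3]
r3 m[φ4→X4] = [2, 3, 2]
r3 m[X14→φ0] = [3, 3, 1]
r3 m[X14→φ2] = [3, 2, 0]
r3 m[X12→φ3] = [2, 0, 2]
r3 m[X12→φ4] = [0, 3, 0]
r3 m[X10→φ2] = [0, 0, 0]
r3 m[X6→φ0] = [0, 3, 3]
r3 m[X6→φ1] = [2, 4, 2]
r3 m[X6→φ3] = [2, 3, 1]
r3 m[X4→φ1] = [2, 0, 1]
r3 m[X4→φ4] = [0, 5, 1]
r4 m[φ0→X14] = [6, 2, 3]
r4 m[φ0→X6] = [5, 5, 1]
r4 m[φ1→X6] = [2, 3, 2]
r4 m[φ1→X4] = [2, 9, 3]
r4 m[φ2→X14] = [3, 3, 1]
r4 m[φ2→X10] = [5, 7, 1]
r4 m[φ3→X12] = [2, 4, 2]
r4 m[φ3→X6] = [2, 4, 3]
r4 m[φ4→X12] = [2, 2, 3]
r4 m[φ4→X4] = [2, 3, 2]
r4 m[X14→φ0] = [3, 3, 1]
r4 m[X14→φ2] = [6, 2, 3]
r4 m[X12→φ3] = [2, 2, 3]
r4 m[X12→φ4] = [2, 4, 2]
r4 m[X10→φ2] = [0, 0, 0]
r4 m[X6→φ0] = [4, 7, 5]
r4 m[X6→φ1] = [7, 9, 4]
r4 m[X6→φ3] = [7, 8, 3]
r4 m[X4→φ1] = [2, 3, 2]
r4 m[X4→φ4] = [2, 9, 3]
r5 m[φ0→X14] = [8, 6, 5]
r5 m[φ0→X6] = [5, 5, 1]
r5 m[φ1→X6] = [2, 3, 3]
r5 m[φ1→X4] = [7, 11, 5]
r5 m[φ2→X14] = [3, 3, 1]
r5 m[φ2→X10] = [5, 10, 4]
r5 m[φ3→X12] = [7, 6, 5]
r5 m[φ3→X6] = [2, 4, 5]
r5 m[φ4→X12] = [4, 4, 5]
r5 m[φ4→X4] = [4, 4, 4]
r5 m[X14→φ0] = [3, 3, 1]
r5 m[X14→φ2] = [6, 2, 3]
r5 m[X12→φ3] = [2, 2, 3]
r5 m[X12→φ4] = [2, 4, 2]
r5 m[X10→φ2] = [0, 0, 0]
r5 m[X6→φ0] = [4, 7, 5]
r5 m[X6→φ1] = [7, 9, 4]
r5 m[X6→φ3] = [7, 8, 3]
r5 m[X4→φ1] = [2, 3, 2]
r5 m[X4→φ4] = [2, 9, 3]
r6 m[φ0→X14] = [8, 6, 5]
r6 m[φ0→X6] = [5, 5, 1]
r6 m[φ1→X6] = [2, 3, 3]
r6 m[φ1→X4] = [7, 11, 5]
r6 m[φ2→X14] = [3, 3, 1]
r6 m[φ2→X10] = [5, 10, 4]
r6 m[φ3→X12] = [7, 6, 5]
r6 m[φ3→X6] = [2, 4, 5]
r6 m[φ4→X12] = [4, 4, 5]
r6 m[φ4→X4] = [4, 4, 4]
r6 m[X14→φ0] = [3, 3, 1]
r6 m[X14→φ2] = [8, 6, 5]
r6 m[X12→φ3] = [4, 4, 5]
r6 m[X12→φ4] = [7, 6, 5]
r6 m[X10→φ2] = [0, 0, 0]
r6 m[X6→φ0] = [4, 7, 8]
r6 m[X6→φ1] = [7, 9, 6]
r6 m[X6→φ3] = [7, 8, 4]
r6 m[X4→φ1] = [4, 4, 4]
r6 m[X4→φ4] = [7, 11, 5]
r7 m[φ0→X14] = [11, 6, 8]
r7 m[φ0→X6] = [5, 5, 1]
r7 m[φ1→X6] = [4, 5, 5]
r7 m[φ1→X4] = [7, 13, 7]
r7 m[φ2→X14] = [3, 3, 1]
r7 m[φ2→X10] = [9, 12, 6]
r7 m[φ3→X12] = [7, 7, 6]
r7 m[φ3→X6] = [4, 6, 7]
r7 m[φ4→X12] = [9, 6, 7]
r7 m[φ4→X4] = [8, 6, 7]
r7 m[X14→φ0] = [3, 3, 1]
r7 m[X14→φ2] = [8, 6, 5]
r7 m[X12→φ3] = [4, 4, 5]
r7 m[X12→φ4] = [7, 6, 5]
r7 m[X10→φ2] = [0, 0, 0]
r7 m[X6→φ0] = [4, 7, 8]
r7 m[X6→φ1] = [7, 9, 6]
r7 m[X6→φ3] = [7, 8, 4]
r7 m[X4→φ1] = [4, 4, 4]
r7 m[X4→φ4] = [7, 11, 5]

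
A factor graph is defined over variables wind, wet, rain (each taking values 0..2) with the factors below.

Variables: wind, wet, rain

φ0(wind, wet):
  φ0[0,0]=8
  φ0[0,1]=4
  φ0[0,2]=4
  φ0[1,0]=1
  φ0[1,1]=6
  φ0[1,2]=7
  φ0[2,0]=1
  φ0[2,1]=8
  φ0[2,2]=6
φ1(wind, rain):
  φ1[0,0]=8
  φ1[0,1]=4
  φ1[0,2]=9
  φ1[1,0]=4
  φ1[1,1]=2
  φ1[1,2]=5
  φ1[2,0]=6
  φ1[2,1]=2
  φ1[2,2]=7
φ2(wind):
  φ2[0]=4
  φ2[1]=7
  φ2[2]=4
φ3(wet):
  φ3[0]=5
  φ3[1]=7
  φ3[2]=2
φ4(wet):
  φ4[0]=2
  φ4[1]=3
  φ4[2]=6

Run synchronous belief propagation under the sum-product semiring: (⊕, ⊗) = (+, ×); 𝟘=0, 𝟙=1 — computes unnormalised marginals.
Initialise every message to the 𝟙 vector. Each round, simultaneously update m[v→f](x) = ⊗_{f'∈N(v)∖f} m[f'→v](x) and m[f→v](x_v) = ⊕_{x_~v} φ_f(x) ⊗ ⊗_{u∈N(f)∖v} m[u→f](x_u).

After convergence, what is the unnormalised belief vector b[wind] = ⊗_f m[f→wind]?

init: all messages = 𝟙 over 3 values
r1 m[φ0→wind] = [16, 14, 15]
r1 m[φ0→wet] = [10, 18, 17]
r1 m[φ1→wind] = [21, 11, 15]
r1 m[φ1→rain] = [18, 8, 21]
r1 m[φ2→wind] = [4, 7, 4]
r1 m[φ3→wet] = [5, 7, 2]
r1 m[φ4→wet] = [2, 3, 6]
r1 m[wind→φ0] = [1, 1, 1]
r1 m[wind→φ1] = [1, 1, 1]
r1 m[wind→φ2] = [1, 1, 1]
r1 m[wet→φ0] = [1, 1, 1]
r1 m[wet→φ3] = [1, 1, 1]
r1 m[wet→φ4] = [1, 1, 1]
r1 m[rain→φ1] = [1, 1, 1]
r2 m[φ0→wind] = [16, 14, 15]
r2 m[φ0→wet] = [10, 18, 17]
r2 m[φ1→wind] = [21, 11, 15]
r2 m[φ1→rain] = [18, 8, 21]
r2 m[φ2→wind] = [4, 7, 4]
r2 m[φ3→wet] = [5, 7, 2]
r2 m[φ4→wet] = [2, 3, 6]
r2 m[wind→φ0] = [84, 77, 60]
r2 m[wind→φ1] = [64, 98, 60]
r2 m[wind→φ2] = [336, 154, 225]
r2 m[wet→φ0] = [10, 21, 12]
r2 m[wet→φ3] = [20, 54, 102]
r2 m[wet→φ4] = [50, 126, 34]
r2 m[rain→φ1] = [1, 1, 1]
r3 m[φ0→wind] = [212, 220, 250]
r3 m[φ0→wet] = [809, 1278, 1235]
r3 m[φ1→wind] = [21, 11, 15]
r3 m[φ1→rain] = [1264, 572, 1486]
r3 m[φ2→wind] = [4, 7, 4]
r3 m[φ3→wet] = [5, 7, 2]
r3 m[φ4→wet] = [2, 3, 6]
r3 m[wind→φ0] = [84, 77, 60]
r3 m[wind→φ1] = [64, 98, 60]
r3 m[wind→φ2] = [336, 154, 225]
r3 m[wet→φ0] = [10, 21, 12]
r3 m[wet→φ3] = [20, 54, 102]
r3 m[wet→φ4] = [50, 126, 34]
r3 m[rain→φ1] = [1, 1, 1]
r4 m[φ0→wind] = [212, 220, 250]
r4 m[φ0→wet] = [809, 1278, 1235]
r4 m[φ1→wind] = [21, 11, 15]
r4 m[φ1→rain] = [1264, 572, 1486]
r4 m[φ2→wind] = [4, 7, 4]
r4 m[φ3→wet] = [5, 7, 2]
r4 m[φ4→wet] = [2, 3, 6]
r4 m[wind→φ0] = [84, 77, 60]
r4 m[wind→φ1] = [848, 1540, 1000]
r4 m[wind→φ2] = [4452, 2420, 3750]
r4 m[wet→φ0] = [10, 21, 12]
r4 m[wet→φ3] = [1618, 3834, 7410]
r4 m[wet→φ4] = [4045, 8946, 2470]
r4 m[rain→φ1] = [1, 1, 1]
r5 m[φ0→wind] = [212, 220, 250]
r5 m[φ0→wet] = [809, 1278, 1235]
r5 m[φ1→wind] = [21, 11, 15]
r5 m[φ1→rain] = [18944, 8472, 22332]
r5 m[φ2→wind] = [4, 7, 4]
r5 m[φ3→wet] = [5, 7, 2]
r5 m[φ4→wet] = [2, 3, 6]
r5 m[wind→φ0] = [84, 77, 60]
r5 m[wind→φ1] = [848, 1540, 1000]
r5 m[wind→φ2] = [4452, 2420, 3750]
r5 m[wet→φ0] = [10, 21, 12]
r5 m[wet→φ3] = [1618, 3834, 7410]
r5 m[wet→φ4] = [4045, 8946, 2470]
r5 m[rain→φ1] = [1, 1, 1]
r6 m[φ0→wind] = [212, 220, 250]
r6 m[φ0→wet] = [809, 1278, 1235]
r6 m[φ1→wind] = [21, 11, 15]
r6 m[φ1→rain] = [18944, 8472, 22332]
r6 m[φ2→wind] = [4, 7, 4]
r6 m[φ3→wet] = [5, 7, 2]
r6 m[φ4→wet] = [2, 3, 6]
r6 m[wind→φ0] = [84, 77, 60]
r6 m[wind→φ1] = [848, 1540, 1000]
r6 m[wind→φ2] = [4452, 2420, 3750]
r6 m[wet→φ0] = [10, 21, 12]
r6 m[wet→φ3] = [1618, 3834, 7410]
r6 m[wet→φ4] = [4045, 8946, 2470]
r6 m[rain→φ1] = [1, 1, 1]
fixed point reached at round 6
b[wind] = ⊗ incoming = [17808, 16940, 15000]

b[wind] = [17808, 16940, 15000]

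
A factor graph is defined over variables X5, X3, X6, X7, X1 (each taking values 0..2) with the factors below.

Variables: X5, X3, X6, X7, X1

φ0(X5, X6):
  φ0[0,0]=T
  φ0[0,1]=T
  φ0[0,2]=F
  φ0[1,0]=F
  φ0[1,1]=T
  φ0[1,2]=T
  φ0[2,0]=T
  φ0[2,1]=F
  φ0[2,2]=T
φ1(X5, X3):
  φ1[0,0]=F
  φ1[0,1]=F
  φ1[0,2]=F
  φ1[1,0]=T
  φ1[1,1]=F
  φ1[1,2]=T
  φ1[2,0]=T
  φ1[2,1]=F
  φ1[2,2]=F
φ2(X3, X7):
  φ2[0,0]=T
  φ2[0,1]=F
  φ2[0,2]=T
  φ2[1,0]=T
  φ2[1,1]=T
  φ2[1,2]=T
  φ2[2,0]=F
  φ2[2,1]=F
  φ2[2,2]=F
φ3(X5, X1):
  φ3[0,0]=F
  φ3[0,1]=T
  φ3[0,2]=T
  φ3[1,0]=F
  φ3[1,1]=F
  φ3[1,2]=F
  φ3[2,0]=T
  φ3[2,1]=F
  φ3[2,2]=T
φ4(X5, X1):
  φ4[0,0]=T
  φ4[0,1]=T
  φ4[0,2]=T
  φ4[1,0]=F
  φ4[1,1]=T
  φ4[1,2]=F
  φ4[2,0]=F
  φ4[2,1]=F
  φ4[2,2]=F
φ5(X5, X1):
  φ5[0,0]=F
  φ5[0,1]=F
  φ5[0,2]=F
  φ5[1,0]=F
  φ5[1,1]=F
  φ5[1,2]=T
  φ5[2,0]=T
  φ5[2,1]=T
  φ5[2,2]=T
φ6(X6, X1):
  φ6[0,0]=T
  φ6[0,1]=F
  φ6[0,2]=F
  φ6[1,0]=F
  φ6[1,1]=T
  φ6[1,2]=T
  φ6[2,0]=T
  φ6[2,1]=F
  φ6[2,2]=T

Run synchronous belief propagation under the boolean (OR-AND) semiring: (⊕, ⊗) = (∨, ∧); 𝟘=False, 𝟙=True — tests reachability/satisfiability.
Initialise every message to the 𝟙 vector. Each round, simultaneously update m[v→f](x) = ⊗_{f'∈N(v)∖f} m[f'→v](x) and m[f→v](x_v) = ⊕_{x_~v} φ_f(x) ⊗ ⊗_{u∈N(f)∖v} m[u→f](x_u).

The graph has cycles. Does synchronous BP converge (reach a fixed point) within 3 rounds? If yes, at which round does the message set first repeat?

init: all messages = 𝟙 over 3 values
r1 m[φ0→X5] = [T, T, T]
r1 m[φ0→X6] = [T, T, T]
r1 m[φ1→X5] = [F, T, T]
r1 m[φ1→X3] = [T, F, T]
r1 m[φ2→X3] = [T, T, F]
r1 m[φ2→X7] = [T, T, T]
r1 m[φ3→X5] = [T, F, T]
r1 m[φ3→X1] = [T, T, T]
r1 m[φ4→X5] = [T, T, F]
r1 m[φ4→X1] = [T, T, T]
r1 m[φ5→X5] = [F, T, T]
r1 m[φ5→X1] = [T, T, T]
r1 m[φ6→X6] = [T, T, T]
r1 m[φ6→X1] = [T, T, T]
r1 m[X5→φ0] = [T, T, T]
r1 m[X5→φ1] = [T, T, T]
r1 m[X5→φ3] = [T, T, T]
r1 m[X5→φ4] = [T, T, T]
r1 m[X5→φ5] = [T, T, T]
r1 m[X3→φ1] = [T, T, T]
r1 m[X3→φ2] = [T, T, T]
r1 m[X6→φ0] = [T, T, T]
r1 m[X6→φ6] = [T, T, T]
r1 m[X7→φ2] = [T, T, T]
r1 m[X1→φ3] = [T, T, T]
r1 m[X1→φ4] = [T, T, T]
r1 m[X1→φ5] = [T, T, T]
r1 m[X1→φ6] = [T, T, T]
r2 m[φ0→X5] = [T, T, T]
r2 m[φ0→X6] = [T, T, T]
r2 m[φ1→X5] = [F, T, T]
r2 m[φ1→X3] = [T, F, T]
r2 m[φ2→X3] = [T, T, F]
r2 m[φ2→X7] = [T, T, T]
r2 m[φ3→X5] = [T, F, T]
r2 m[φ3→X1] = [T, T, T]
r2 m[φ4→X5] = [T, T, F]
r2 m[φ4→X1] = [T, T, T]
r2 m[φ5→X5] = [F, T, T]
r2 m[φ5→X1] = [T, T, T]
r2 m[φ6→X6] = [T, T, T]
r2 m[φ6→X1] = [T, T, T]
r2 m[X5→φ0] = [F, F, F]
r2 m[X5→φ1] = [F, F, F]
r2 m[X5→φ3] = [F, T, F]
r2 m[X5→φ4] = [F, F, T]
r2 m[X5→φ5] = [F, F, F]
r2 m[X3→φ1] = [T, T, F]
r2 m[X3→φ2] = [T, F, T]
r2 m[X6→φ0] = [T, T, T]
r2 m[X6→φ6] = [T, T, T]
r2 m[X7→φ2] = [T, T, T]
r2 m[X1→φ3] = [T, T, T]
r2 m[X1→φ4] = [T, T, T]
r2 m[X1→φ5] = [T, T, T]
r2 m[X1→φ6] = [T, T, T]
r3 m[φ0→X5] = [T, T, T]
r3 m[φ0→X6] = [F, F, F]
r3 m[φ1→X5] = [F, T, T]
r3 m[φ1→X3] = [F, F, F]
r3 m[φ2→X3] = [T, T, F]
r3 m[φ2→X7] = [T, F, T]
r3 m[φ3→X5] = [T, F, T]
r3 m[φ3→X1] = [F, F, F]
r3 m[φ4→X5] = [T, T, F]
r3 m[φ4→X1] = [F, F, F]
r3 m[φ5→X5] = [F, T, T]
r3 m[φ5→X1] = [F, F, F]
r3 m[φ6→X6] = [T, T, T]
r3 m[φ6→X1] = [T, T, T]
r3 m[X5→φ0] = [F, F, F]
r3 m[X5→φ1] = [F, F, F]
r3 m[X5→φ3] = [F, T, F]
r3 m[X5→φ4] = [F, F, T]
r3 m[X5→φ5] = [F, F, F]
r3 m[X3→φ1] = [T, T, F]
r3 m[X3→φ2] = [T, F, T]
r3 m[X6→φ0] = [T, T, T]
r3 m[X6→φ6] = [T, T, T]
r3 m[X7→φ2] = [T, T, T]
r3 m[X1→φ3] = [T, T, T]
r3 m[X1→φ4] = [T, T, T]
r3 m[X1→φ5] = [T, T, T]
r3 m[X1→φ6] = [T, T, T]
no fixed point within 3 rounds

NOT CONVERGED within 3 rounds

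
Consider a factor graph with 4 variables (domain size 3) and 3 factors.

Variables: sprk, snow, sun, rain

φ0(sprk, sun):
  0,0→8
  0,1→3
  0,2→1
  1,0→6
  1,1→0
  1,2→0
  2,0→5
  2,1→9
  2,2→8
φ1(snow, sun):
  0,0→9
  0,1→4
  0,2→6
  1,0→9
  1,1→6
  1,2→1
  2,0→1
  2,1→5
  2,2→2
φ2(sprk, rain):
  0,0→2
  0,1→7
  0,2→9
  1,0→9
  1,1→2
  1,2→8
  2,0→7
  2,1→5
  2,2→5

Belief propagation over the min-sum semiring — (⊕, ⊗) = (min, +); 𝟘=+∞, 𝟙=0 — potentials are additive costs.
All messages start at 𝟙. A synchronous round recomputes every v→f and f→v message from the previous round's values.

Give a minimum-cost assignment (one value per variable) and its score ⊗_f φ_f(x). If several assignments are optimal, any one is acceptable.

init: all messages = 𝟙 over 3 values
r1 m[φ0→sprk] = [1, 0, 5]
r1 m[φ0→sun] = [5, 0, 0]
r1 m[φ1→snow] = [4, 1, 1]
r1 m[φ1→sun] = [1, 4, 1]
r1 m[φ2→sprk] = [2, 2, 5]
r1 m[φ2→rain] = [2, 2, 5]
r1 m[sprk→φ0] = [0, 0, 0]
r1 m[sprk→φ2] = [0, 0, 0]
r1 m[snow→φ1] = [0, 0, 0]
r1 m[sun→φ0] = [0, 0, 0]
r1 m[sun→φ1] = [0, 0, 0]
r1 m[rain→φ2] = [0, 0, 0]
r2 m[φ0→sprk] = [1, 0, 5]
r2 m[φ0→sun] = [5, 0, 0]
r2 m[φ1→snow] = [4, 1, 1]
r2 m[φ1→sun] = [1, 4, 1]
r2 m[φ2→sprk] = [2, 2, 5]
r2 m[φ2→rain] = [2, 2, 5]
r2 m[sprk→φ0] = [2, 2, 5]
r2 m[sprk→φ2] = [1, 0, 5]
r2 m[snow→φ1] = [0, 0, 0]
r2 m[sun→φ0] = [1, 4, 1]
r2 m[sun→φ1] = [5, 0, 0]
r2 m[rain→φ2] = [0, 0, 0]
r3 m[φ0→sprk] = [2, 1, 6]
r3 m[φ0→sun] = [8, 2, 2]
r3 m[φ1→snow] = [4, 1, 2]
r3 m[φ1→sun] = [1, 4, 1]
r3 m[φ2→sprk] = [2, 2, 5]
r3 m[φ2→rain] = [3, 2, 8]
r3 m[sprk→φ0] = [2, 2, 5]
r3 m[sprk→φ2] = [1, 0, 5]
r3 m[snow→φ1] = [0, 0, 0]
r3 m[sun→φ0] = [1, 4, 1]
r3 m[sun→φ1] = [5, 0, 0]
r3 m[rain→φ2] = [0, 0, 0]
r4 m[φ0→sprk] = [2, 1, 6]
r4 m[φ0→sun] = [8, 2, 2]
r4 m[φ1→snow] = [4, 1, 2]
r4 m[φ1→sun] = [1, 4, 1]
r4 m[φ2→sprk] = [2, 2, 5]
r4 m[φ2→rain] = [3, 2, 8]
r4 m[sprk→φ0] = [2, 2, 5]
r4 m[sprk→φ2] = [2, 1, 6]
r4 m[snow→φ1] = [0, 0, 0]
r4 m[sun→φ0] = [1, 4, 1]
r4 m[sun→φ1] = [8, 2, 2]
r4 m[rain→φ2] = [0, 0, 0]
r5 m[φ0→sprk] = [2, 1, 6]
r5 m[φ0→sun] = [8, 2, 2]
r5 m[φ1→snow] = [6, 3, 4]
r5 m[φ1→sun] = [1, 4, 1]
r5 m[φ2→sprk] = [2, 2, 5]
r5 m[φ2→rain] = [4, 3, 9]
r5 m[sprk→φ0] = [2, 2, 5]
r5 m[sprk→φ2] = [2, 1, 6]
r5 m[snow→φ1] = [0, 0, 0]
r5 m[sun→φ0] = [1, 4, 1]
r5 m[sun→φ1] = [8, 2, 2]
r5 m[rain→φ2] = [0, 0, 0]
r6 m[φ0→sprk] = [2, 1, 6]
r6 m[φ0→sun] = [8, 2, 2]
r6 m[φ1→snow] = [6, 3, 4]
r6 m[φ1→sun] = [1, 4, 1]
r6 m[φ2→sprk] = [2, 2, 5]
r6 m[φ2→rain] = [4, 3, 9]
r6 m[sprk→φ0] = [2, 2, 5]
r6 m[sprk→φ2] = [2, 1, 6]
r6 m[snow→φ1] = [0, 0, 0]
r6 m[sun→φ0] = [1, 4, 1]
r6 m[sun→φ1] = [8, 2, 2]
r6 m[rain→φ2] = [0, 0, 0]
fixed point reached at round 6
traceback from sprk: (sprk=1, snow=1, sun=2, rain=1), score=3

assignment: (sprk=1, snow=1, sun=2, rain=1); score = 3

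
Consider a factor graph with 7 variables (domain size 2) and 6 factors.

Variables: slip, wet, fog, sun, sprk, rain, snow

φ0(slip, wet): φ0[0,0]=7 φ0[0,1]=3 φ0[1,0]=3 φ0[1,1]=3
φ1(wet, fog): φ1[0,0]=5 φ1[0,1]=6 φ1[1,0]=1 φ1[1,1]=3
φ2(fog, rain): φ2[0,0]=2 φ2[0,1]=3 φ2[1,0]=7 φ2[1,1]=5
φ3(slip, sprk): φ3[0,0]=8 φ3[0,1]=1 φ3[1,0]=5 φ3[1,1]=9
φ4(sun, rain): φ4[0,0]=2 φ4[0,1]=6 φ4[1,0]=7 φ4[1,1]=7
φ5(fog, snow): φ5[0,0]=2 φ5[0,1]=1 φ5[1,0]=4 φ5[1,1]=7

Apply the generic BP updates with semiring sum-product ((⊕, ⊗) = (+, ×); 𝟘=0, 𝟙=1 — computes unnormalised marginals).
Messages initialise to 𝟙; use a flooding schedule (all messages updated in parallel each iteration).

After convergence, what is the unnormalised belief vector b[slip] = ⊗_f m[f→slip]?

b[slip] = [704754, 575316]

init: all messages = 𝟙 over 2 values
r1 m[φ0→slip] = [10, 6]
r1 m[φ0→wet] = [10, 6]
r1 m[φ1→wet] = [11, 4]
r1 m[φ1→fog] = [6, 9]
r1 m[φ2→fog] = [5, 12]
r1 m[φ2→rain] = [9, 8]
r1 m[φ3→slip] = [9, 14]
r1 m[φ3→sprk] = [13, 10]
r1 m[φ4→sun] = [8, 14]
r1 m[φ4→rain] = [9, 13]
r1 m[φ5→fog] = [3, 11]
r1 m[φ5→snow] = [6, 8]
r1 m[slip→φ0] = [1, 1]
r1 m[slip→φ3] = [1, 1]
r1 m[wet→φ0] = [1, 1]
r1 m[wet→φ1] = [1, 1]
r1 m[fog→φ1] = [1, 1]
r1 m[fog→φ2] = [1, 1]
r1 m[fog→φ5] = [1, 1]
r1 m[sun→φ4] = [1, 1]
r1 m[sprk→φ3] = [1, 1]
r1 m[rain→φ2] = [1, 1]
r1 m[rain→φ4] = [1, 1]
r1 m[snow→φ5] = [1, 1]
r2 m[φ0→slip] = [10, 6]
r2 m[φ0→wet] = [10, 6]
r2 m[φ1→wet] = [11, 4]
r2 m[φ1→fog] = [6, 9]
r2 m[φ2→fog] = [5, 12]
r2 m[φ2→rain] = [9, 8]
r2 m[φ3→slip] = [9, 14]
r2 m[φ3→sprk] = [13, 10]
r2 m[φ4→sun] = [8, 14]
r2 m[φ4→rain] = [9, 13]
r2 m[φ5→fog] = [3, 11]
r2 m[φ5→snow] = [6, 8]
r2 m[slip→φ0] = [9, 14]
r2 m[slip→φ3] = [10, 6]
r2 m[wet→φ0] = [11, 4]
r2 m[wet→φ1] = [10, 6]
r2 m[fog→φ1] = [15, 132]
r2 m[fog→φ2] = [18, 99]
r2 m[fog→φ5] = [30, 108]
r2 m[sun→φ4] = [1, 1]
r2 m[sprk→φ3] = [1, 1]
r2 m[rain→φ2] = [9, 13]
r2 m[rain→φ4] = [9, 8]
r2 m[snow→φ5] = [1, 1]
r3 m[φ0→slip] = [89, 45]
r3 m[φ0→wet] = [105, 69]
r3 m[φ1→wet] = [867, 411]
r3 m[φ1→fog] = [56, 78]
r3 m[φ2→fog] = [57, 128]
r3 m[φ2→rain] = [729, 549]
r3 m[φ3→slip] = [9, 14]
r3 m[φ3→sprk] = [110, 64]
r3 m[φ4→sun] = [66, 119]
r3 m[φ4→rain] = [9, 13]
r3 m[φ5→fog] = [3, 11]
r3 m[φ5→snow] = [492, 786]
r3 m[slip→φ0] = [9, 14]
r3 m[slip→φ3] = [10, 6]
r3 m[wet→φ0] = [11, 4]
r3 m[wet→φ1] = [10, 6]
r3 m[fog→φ1] = [15, 132]
r3 m[fog→φ2] = [18, 99]
r3 m[fog→φ5] = [30, 108]
r3 m[sun→φ4] = [1, 1]
r3 m[sprk→φ3] = [1, 1]
r3 m[rain→φ2] = [9, 13]
r3 m[rain→φ4] = [9, 8]
r3 m[snow→φ5] = [1, 1]
r4 m[φ0→slip] = [89, 45]
r4 m[φ0→wet] = [105, 69]
r4 m[φ1→wet] = [867, 411]
r4 m[φ1→fog] = [56, 78]
r4 m[φ2→fog] = [57, 128]
r4 m[φ2→rain] = [729, 549]
r4 m[φ3→slip] = [9, 14]
r4 m[φ3→sprk] = [110, 64]
r4 m[φ4→sun] = [66, 119]
r4 m[φ4→rain] = [9, 13]
r4 m[φ5→fog] = [3, 11]
r4 m[φ5→snow] = [492, 786]
r4 m[slip→φ0] = [9, 14]
r4 m[slip→φ3] = [89, 45]
r4 m[wet→φ0] = [867, 411]
r4 m[wet→φ1] = [105, 69]
r4 m[fog→φ1] = [171, 1408]
r4 m[fog→φ2] = [168, 858]
r4 m[fog→φ5] = [3192, 9984]
r4 m[sun→φ4] = [1, 1]
r4 m[sprk→φ3] = [1, 1]
r4 m[rain→φ2] = [9, 13]
r4 m[rain→φ4] = [729, 549]
r4 m[snow→φ5] = [1, 1]
r5 m[φ0→slip] = [7302, 3834]
r5 m[φ0→wet] = [105, 69]
r5 m[φ1→wet] = [9303, 4395]
r5 m[φ1→fog] = [594, 837]
r5 m[φ2→fog] = [57, 128]
r5 m[φ2→rain] = [6342, 4794]
r5 m[φ3→slip] = [9, 14]
r5 m[φ3→sprk] = [937, 494]
r5 m[φ4→sun] = [4752, 8946]
r5 m[φ4→rain] = [9, 13]
r5 m[φ5→fog] = [3, 11]
r5 m[φ5→snow] = [46320, 73080]
r5 m[slip→φ0] = [9, 14]
r5 m[slip→φ3] = [89, 45]
r5 m[wet→φ0] = [867, 411]
r5 m[wet→φ1] = [105, 69]
r5 m[fog→φ1] = [171, 1408]
r5 m[fog→φ2] = [168, 858]
r5 m[fog→φ5] = [3192, 9984]
r5 m[sun→φ4] = [1, 1]
r5 m[sprk→φ3] = [1, 1]
r5 m[rain→φ2] = [9, 13]
r5 m[rain→φ4] = [729, 549]
r5 m[snow→φ5] = [1, 1]
r6 m[φ0→slip] = [7302, 3834]
r6 m[φ0→wet] = [105, 69]
r6 m[φ1→wet] = [9303, 4395]
r6 m[φ1→fog] = [594, 837]
r6 m[φ2→fog] = [57, 128]
r6 m[φ2→rain] = [6342, 4794]
r6 m[φ3→slip] = [9, 14]
r6 m[φ3→sprk] = [937, 494]
r6 m[φ4→sun] = [4752, 8946]
r6 m[φ4→rain] = [9, 13]
r6 m[φ5→fog] = [3, 11]
r6 m[φ5→snow] = [46320, 73080]
r6 m[slip→φ0] = [9, 14]
r6 m[slip→φ3] = [7302, 3834]
r6 m[wet→φ0] = [9303, 4395]
r6 m[wet→φ1] = [105, 69]
r6 m[fog→φ1] = [171, 1408]
r6 m[fog→φ2] = [1782, 9207]
r6 m[fog→φ5] = [33858, 107136]
r6 m[sun→φ4] = [1, 1]
r6 m[sprk→φ3] = [1, 1]
r6 m[rain→φ2] = [9, 13]
r6 m[rain→φ4] = [6342, 4794]
r6 m[snow→φ5] = [1, 1]
r7 m[φ0→slip] = [78306, 41094]
r7 m[φ0→wet] = [105, 69]
r7 m[φ1→wet] = [9303, 4395]
r7 m[φ1→fog] = [594, 837]
r7 m[φ2→fog] = [57, 128]
r7 m[φ2→rain] = [68013, 51381]
r7 m[φ3→slip] = [9, 14]
r7 m[φ3→sprk] = [77586, 41808]
r7 m[φ4→sun] = [41448, 77952]
r7 m[φ4→rain] = [9, 13]
r7 m[φ5→fog] = [3, 11]
r7 m[φ5→snow] = [496260, 783810]
r7 m[slip→φ0] = [9, 14]
r7 m[slip→φ3] = [7302, 3834]
r7 m[wet→φ0] = [9303, 4395]
r7 m[wet→φ1] = [105, 69]
r7 m[fog→φ1] = [171, 1408]
r7 m[fog→φ2] = [1782, 9207]
r7 m[fog→φ5] = [33858, 107136]
r7 m[sun→φ4] = [1, 1]
r7 m[sprk→φ3] = [1, 1]
r7 m[rain→φ2] = [9, 13]
r7 m[rain→φ4] = [6342, 4794]
r7 m[snow→φ5] = [1, 1]
r8 m[φ0→slip] = [78306, 41094]
r8 m[φ0→wet] = [105, 69]
r8 m[φ1→wet] = [9303, 4395]
r8 m[φ1→fog] = [594, 837]
r8 m[φ2→fog] = [57, 128]
r8 m[φ2→rain] = [68013, 51381]
r8 m[φ3→slip] = [9, 14]
r8 m[φ3→sprk] = [77586, 41808]
r8 m[φ4→sun] = [41448, 77952]
r8 m[φ4→rain] = [9, 13]
r8 m[φ5→fog] = [3, 11]
r8 m[φ5→snow] = [496260, 783810]
r8 m[slip→φ0] = [9, 14]
r8 m[slip→φ3] = [78306, 41094]
r8 m[wet→φ0] = [9303, 4395]
r8 m[wet→φ1] = [105, 69]
r8 m[fog→φ1] = [171, 1408]
r8 m[fog→φ2] = [1782, 9207]
r8 m[fog→φ5] = [33858, 107136]
r8 m[sun→φ4] = [1, 1]
r8 m[sprk→φ3] = [1, 1]
r8 m[rain→φ2] = [9, 13]
r8 m[rain→φ4] = [68013, 51381]
r8 m[snow→φ5] = [1, 1]
r9 m[φ0→slip] = [78306, 41094]
r9 m[φ0→wet] = [105, 69]
r9 m[φ1→wet] = [9303, 4395]
r9 m[φ1→fog] = [594, 837]
r9 m[φ2→fog] = [57, 128]
r9 m[φ2→rain] = [68013, 51381]
r9 m[φ3→slip] = [9, 14]
r9 m[φ3→sprk] = [831918, 448152]
r9 m[φ4→sun] = [444312, 835758]
r9 m[φ4→rain] = [9, 13]
r9 m[φ5→fog] = [3, 11]
r9 m[φ5→snow] = [496260, 783810]
r9 m[slip→φ0] = [9, 14]
r9 m[slip→φ3] = [78306, 41094]
r9 m[wet→φ0] = [9303, 4395]
r9 m[wet→φ1] = [105, 69]
r9 m[fog→φ1] = [171, 1408]
r9 m[fog→φ2] = [1782, 9207]
r9 m[fog→φ5] = [33858, 107136]
r9 m[sun→φ4] = [1, 1]
r9 m[sprk→φ3] = [1, 1]
r9 m[rain→φ2] = [9, 13]
r9 m[rain→φ4] = [68013, 51381]
r9 m[snow→φ5] = [1, 1]
r10 m[φ0→slip] = [78306, 41094]
r10 m[φ0→wet] = [105, 69]
r10 m[φ1→wet] = [9303, 4395]
r10 m[φ1→fog] = [594, 837]
r10 m[φ2→fog] = [57, 128]
r10 m[φ2→rain] = [68013, 51381]
r10 m[φ3→slip] = [9, 14]
r10 m[φ3→sprk] = [831918, 448152]
r10 m[φ4→sun] = [444312, 835758]
r10 m[φ4→rain] = [9, 13]
r10 m[φ5→fog] = [3, 11]
r10 m[φ5→snow] = [496260, 783810]
r10 m[slip→φ0] = [9, 14]
r10 m[slip→φ3] = [78306, 41094]
r10 m[wet→φ0] = [9303, 4395]
r10 m[wet→φ1] = [105, 69]
r10 m[fog→φ1] = [171, 1408]
r10 m[fog→φ2] = [1782, 9207]
r10 m[fog→φ5] = [33858, 107136]
r10 m[sun→φ4] = [1, 1]
r10 m[sprk→φ3] = [1, 1]
r10 m[rain→φ2] = [9, 13]
r10 m[rain→φ4] = [68013, 51381]
r10 m[snow→φ5] = [1, 1]
fixed point reached at round 10
b[slip] = ⊗ incoming = [704754, 575316]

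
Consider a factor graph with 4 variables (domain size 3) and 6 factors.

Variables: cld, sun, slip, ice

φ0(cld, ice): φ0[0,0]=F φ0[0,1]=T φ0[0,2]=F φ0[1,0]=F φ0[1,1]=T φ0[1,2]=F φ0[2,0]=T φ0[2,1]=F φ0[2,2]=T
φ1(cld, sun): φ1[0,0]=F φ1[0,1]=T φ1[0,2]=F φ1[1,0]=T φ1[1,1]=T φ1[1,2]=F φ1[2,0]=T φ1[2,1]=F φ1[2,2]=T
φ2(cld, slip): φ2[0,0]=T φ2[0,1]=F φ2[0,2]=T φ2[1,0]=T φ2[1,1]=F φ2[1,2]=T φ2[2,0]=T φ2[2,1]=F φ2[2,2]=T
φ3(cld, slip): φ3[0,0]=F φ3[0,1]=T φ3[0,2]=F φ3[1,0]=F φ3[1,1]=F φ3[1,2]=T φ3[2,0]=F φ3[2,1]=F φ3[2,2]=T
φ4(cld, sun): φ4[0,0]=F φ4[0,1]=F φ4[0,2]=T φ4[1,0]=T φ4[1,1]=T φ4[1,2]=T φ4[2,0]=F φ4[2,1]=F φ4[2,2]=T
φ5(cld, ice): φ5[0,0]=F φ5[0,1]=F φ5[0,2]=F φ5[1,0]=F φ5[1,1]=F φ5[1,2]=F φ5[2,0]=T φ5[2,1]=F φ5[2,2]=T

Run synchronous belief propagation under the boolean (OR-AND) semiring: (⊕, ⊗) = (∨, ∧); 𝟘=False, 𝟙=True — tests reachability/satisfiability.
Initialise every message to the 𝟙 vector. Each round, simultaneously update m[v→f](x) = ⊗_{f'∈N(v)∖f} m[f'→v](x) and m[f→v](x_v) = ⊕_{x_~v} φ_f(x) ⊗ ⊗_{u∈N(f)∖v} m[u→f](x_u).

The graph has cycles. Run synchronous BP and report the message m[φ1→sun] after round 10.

init: all messages = 𝟙 over 3 values
r1 m[φ0→cld] = [T, T, T]
r1 m[φ0→ice] = [T, T, T]
r1 m[φ1→cld] = [T, T, T]
r1 m[φ1→sun] = [T, T, T]
r1 m[φ2→cld] = [T, T, T]
r1 m[φ2→slip] = [T, F, T]
r1 m[φ3→cld] = [T, T, T]
r1 m[φ3→slip] = [F, T, T]
r1 m[φ4→cld] = [T, T, T]
r1 m[φ4→sun] = [T, T, T]
r1 m[φ5→cld] = [F, F, T]
r1 m[φ5→ice] = [T, F, T]
r1 m[cld→φ0] = [T, T, T]
r1 m[cld→φ1] = [T, T, T]
r1 m[cld→φ2] = [T, T, T]
r1 m[cld→φ3] = [T, T, T]
r1 m[cld→φ4] = [T, T, T]
r1 m[cld→φ5] = [T, T, T]
r1 m[sun→φ1] = [T, T, T]
r1 m[sun→φ4] = [T, T, T]
r1 m[slip→φ2] = [T, T, T]
r1 m[slip→φ3] = [T, T, T]
r1 m[ice→φ0] = [T, T, T]
r1 m[ice→φ5] = [T, T, T]
r2 m[φ0→cld] = [T, T, T]
r2 m[φ0→ice] = [T, T, T]
r2 m[φ1→cld] = [T, T, T]
r2 m[φ1→sun] = [T, T, T]
r2 m[φ2→cld] = [T, T, T]
r2 m[φ2→slip] = [T, F, T]
r2 m[φ3→cld] = [T, T, T]
r2 m[φ3→slip] = [F, T, T]
r2 m[φ4→cld] = [T, T, T]
r2 m[φ4→sun] = [T, T, T]
r2 m[φ5→cld] = [F, F, T]
r2 m[φ5→ice] = [T, F, T]
r2 m[cld→φ0] = [F, F, T]
r2 m[cld→φ1] = [F, F, T]
r2 m[cld→φ2] = [F, F, T]
r2 m[cld→φ3] = [F, F, T]
r2 m[cld→φ4] = [F, F, T]
r2 m[cld→φ5] = [T, T, T]
r2 m[sun→φ1] = [T, T, T]
r2 m[sun→φ4] = [T, T, T]
r2 m[slip→φ2] = [F, T, T]
r2 m[slip→φ3] = [T, F, T]
r2 m[ice→φ0] = [T, F, T]
r2 m[ice→φ5] = [T, T, T]
r3 m[φ0→cld] = [F, F, T]
r3 m[φ0→ice] = [T, F, T]
r3 m[φ1→cld] = [T, T, T]
r3 m[φ1→sun] = [T, F, T]
r3 m[φ2→cld] = [T, T, T]
r3 m[φ2→slip] = [T, F, T]
r3 m[φ3→cld] = [F, T, T]
r3 m[φ3→slip] = [F, F, T]
r3 m[φ4→cld] = [T, T, T]
r3 m[φ4→sun] = [F, F, T]
r3 m[φ5→cld] = [F, F, T]
r3 m[φ5→ice] = [T, F, T]
r3 m[cld→φ0] = [F, F, T]
r3 m[cld→φ1] = [F, F, T]
r3 m[cld→φ2] = [F, F, T]
r3 m[cld→φ3] = [F, F, T]
r3 m[cld→φ4] = [F, F, T]
r3 m[cld→φ5] = [T, T, T]
r3 m[sun→φ1] = [T, T, T]
r3 m[sun→φ4] = [T, T, T]
r3 m[slip→φ2] = [F, T, T]
r3 m[slip→φ3] = [T, F, T]
r3 m[ice→φ0] = [T, F, T]
r3 m[ice→φ5] = [T, T, T]
r4 m[φ0→cld] = [F, F, T]
r4 m[φ0→ice] = [T, F, T]
r4 m[φ1→cld] = [T, T, T]
r4 m[φ1→sun] = [T, F, T]
r4 m[φ2→cld] = [T, T, T]
r4 m[φ2→slip] = [T, F, T]
r4 m[φ3→cld] = [F, T, T]
r4 m[φ3→slip] = [F, F, T]
r4 m[φ4→cld] = [T, T, T]
r4 m[φ4→sun] = [F, F, T]
r4 m[φ5→cld] = [F, F, T]
r4 m[φ5→ice] = [T, F, T]
r4 m[cld→φ0] = [F, F, T]
r4 m[cld→φ1] = [F, F, T]
r4 m[cld→φ2] = [F, F, T]
r4 m[cld→φ3] = [F, F, T]
r4 m[cld→φ4] = [F, F, T]
r4 m[cld→φ5] = [F, F, T]
r4 m[sun→φ1] = [F, F, T]
r4 m[sun→φ4] = [T, F, T]
r4 m[slip→φ2] = [F, F, T]
r4 m[slip→φ3] = [T, F, T]
r4 m[ice→φ0] = [T, F, T]
r4 m[ice→φ5] = [T, F, T]
r5 m[φ0→cld] = [F, F, T]
r5 m[φ0→ice] = [T, F, T]
r5 m[φ1→cld] = [F, F, T]
r5 m[φ1→sun] = [T, F, T]
r5 m[φ2→cld] = [T, T, T]
r5 m[φ2→slip] = [T, F, T]
r5 m[φ3→cld] = [F, T, T]
r5 m[φ3→slip] = [F, F, T]
r5 m[φ4→cld] = [T, T, T]
r5 m[φ4→sun] = [F, F, T]
r5 m[φ5→cld] = [F, F, T]
r5 m[φ5→ice] = [T, F, T]
r5 m[cld→φ0] = [F, F, T]
r5 m[cld→φ1] = [F, F, T]
r5 m[cld→φ2] = [F, F, T]
r5 m[cld→φ3] = [F, F, T]
r5 m[cld→φ4] = [F, F, T]
r5 m[cld→φ5] = [F, F, T]
r5 m[sun→φ1] = [F, F, T]
r5 m[sun→φ4] = [T, F, T]
r5 m[slip→φ2] = [F, F, T]
r5 m[slip→φ3] = [T, F, T]
r5 m[ice→φ0] = [T, F, T]
r5 m[ice→φ5] = [T, F, T]
r6 m[φ0→cld] = [F, F, T]
r6 m[φ0→ice] = [T, F, T]
r6 m[φ1→cld] = [F, F, T]
r6 m[φ1→sun] = [T, F, T]
r6 m[φ2→cld] = [T, T, T]
r6 m[φ2→slip] = [T, F, T]
r6 m[φ3→cld] = [F, T, T]
r6 m[φ3→slip] = [F, F, T]
r6 m[φ4→cld] = [T, T, T]
r6 m[φ4→sun] = [F, F, T]
r6 m[φ5→cld] = [F, F, T]
r6 m[φ5→ice] = [T, F, T]
r6 m[cld→φ0] = [F, F, T]
r6 m[cld→φ1] = [F, F, T]
r6 m[cld→φ2] = [F, F, T]
r6 m[cld→φ3] = [F, F, T]
r6 m[cld→φ4] = [F, F, T]
r6 m[cld→φ5] = [F, F, T]
r6 m[sun→φ1] = [F, F, T]
r6 m[sun→φ4] = [T, F, T]
r6 m[slip→φ2] = [F, F, T]
r6 m[slip→φ3] = [T, F, T]
r6 m[ice→φ0] = [T, F, T]
r6 m[ice→φ5] = [T, F, T]
r7 m[φ0→cld] = [F, F, T]
r7 m[φ0→ice] = [T, F, T]
r7 m[φ1→cld] = [F, F, T]
r7 m[φ1→sun] = [T, F, T]
r7 m[φ2→cld] = [T, T, T]
r7 m[φ2→slip] = [T, F, T]
r7 m[φ3→cld] = [F, T, T]
r7 m[φ3→slip] = [F, F, T]
r7 m[φ4→cld] = [T, T, T]
r7 m[φ4→sun] = [F, F, T]
r7 m[φ5→cld] = [F, F, T]
r7 m[φ5→ice] = [T, F, T]
r7 m[cld→φ0] = [F, F, T]
r7 m[cld→φ1] = [F, F, T]
r7 m[cld→φ2] = [F, F, T]
r7 m[cld→φ3] = [F, F, T]
r7 m[cld→φ4] = [F, F, T]
r7 m[cld→φ5] = [F, F, T]
r7 m[sun→φ1] = [F, F, T]
r7 m[sun→φ4] = [T, F, T]
r7 m[slip→φ2] = [F, F, T]
r7 m[slip→φ3] = [T, F, T]
r7 m[ice→φ0] = [T, F, T]
r7 m[ice→φ5] = [T, F, T]
r8 m[φ0→cld] = [F, F, T]
r8 m[φ0→ice] = [T, F, T]
r8 m[φ1→cld] = [F, F, T]
r8 m[φ1→sun] = [T, F, T]
r8 m[φ2→cld] = [T, T, T]
r8 m[φ2→slip] = [T, F, T]
r8 m[φ3→cld] = [F, T, T]
r8 m[φ3→slip] = [F, F, T]
r8 m[φ4→cld] = [T, T, T]
r8 m[φ4→sun] = [F, F, T]
r8 m[φ5→cld] = [F, F, T]
r8 m[φ5→ice] = [T, F, T]
r8 m[cld→φ0] = [F, F, T]
r8 m[cld→φ1] = [F, F, T]
r8 m[cld→φ2] = [F, F, T]
r8 m[cld→φ3] = [F, F, T]
r8 m[cld→φ4] = [F, F, T]
r8 m[cld→φ5] = [F, F, T]
r8 m[sun→φ1] = [F, F, T]
r8 m[sun→φ4] = [T, F, T]
r8 m[slip→φ2] = [F, F, T]
r8 m[slip→φ3] = [T, F, T]
r8 m[ice→φ0] = [T, F, T]
r8 m[ice→φ5] = [T, F, T]
r9 m[φ0→cld] = [F, F, T]
r9 m[φ0→ice] = [T, F, T]
r9 m[φ1→cld] = [F, F, T]
r9 m[φ1→sun] = [T, F, T]
r9 m[φ2→cld] = [T, T, T]
r9 m[φ2→slip] = [T, F, T]
r9 m[φ3→cld] = [F, T, T]
r9 m[φ3→slip] = [F, F, T]
r9 m[φ4→cld] = [T, T, T]
r9 m[φ4→sun] = [F, F, T]
r9 m[φ5→cld] = [F, F, T]
r9 m[φ5→ice] = [T, F, T]
r9 m[cld→φ0] = [F, F, T]
r9 m[cld→φ1] = [F, F, T]
r9 m[cld→φ2] = [F, F, T]
r9 m[cld→φ3] = [F, F, T]
r9 m[cld→φ4] = [F, F, T]
r9 m[cld→φ5] = [F, F, T]
r9 m[sun→φ1] = [F, F, T]
r9 m[sun→φ4] = [T, F, T]
r9 m[slip→φ2] = [F, F, T]
r9 m[slip→φ3] = [T, F, T]
r9 m[ice→φ0] = [T, F, T]
r9 m[ice→φ5] = [T, F, T]
r10 m[φ0→cld] = [F, F, T]
r10 m[φ0→ice] = [T, F, T]
r10 m[φ1→cld] = [F, F, T]
r10 m[φ1→sun] = [T, F, T]
r10 m[φ2→cld] = [T, T, T]
r10 m[φ2→slip] = [T, F, T]
r10 m[φ3→cld] = [F, T, T]
r10 m[φ3→slip] = [F, F, T]
r10 m[φ4→cld] = [T, T, T]
r10 m[φ4→sun] = [F, F, T]
r10 m[φ5→cld] = [F, F, T]
r10 m[φ5→ice] = [T, F, T]
r10 m[cld→φ0] = [F, F, T]
r10 m[cld→φ1] = [F, F, T]
r10 m[cld→φ2] = [F, F, T]
r10 m[cld→φ3] = [F, F, T]
r10 m[cld→φ4] = [F, F, T]
r10 m[cld→φ5] = [F, F, T]
r10 m[sun→φ1] = [F, F, T]
r10 m[sun→φ4] = [T, F, T]
r10 m[slip→φ2] = [F, F, T]
r10 m[slip→φ3] = [T, F, T]
r10 m[ice→φ0] = [T, F, T]
r10 m[ice→φ5] = [T, F, T]
fixed point reached at round 6

message @ round 10 = [T, F, T]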